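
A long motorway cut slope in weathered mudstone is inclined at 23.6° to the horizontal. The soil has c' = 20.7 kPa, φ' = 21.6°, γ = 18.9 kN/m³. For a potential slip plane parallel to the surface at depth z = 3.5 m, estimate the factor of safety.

FS = 1.76

For an infinite slope with a slip plane parallel to the surface (no pore pressure): FS = [c' + γz cos²β tanφ'] / [γz sinβ cosβ].
γz = 18.9·3.5 = 66.15 kN/m²
Numerator = 20.7 + 66.15·cos²23.6°·tan21.6° = 20.7 + 66.15·0.8397·0.3959 = 42.693 kPa
Denominator = 66.15·sin23.6°·cos23.6° = 66.15·0.4003·0.9164 = 24.268 kPa
FS = 42.693 / 24.268 = 1.759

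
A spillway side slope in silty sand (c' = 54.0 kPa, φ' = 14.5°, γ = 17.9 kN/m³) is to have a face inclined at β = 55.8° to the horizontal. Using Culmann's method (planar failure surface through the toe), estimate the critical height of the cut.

H_c = 38.85 m

Culmann's analysis gives the critical failure plane at α_cr = (β + φ')/2 = (55.8 + 14.5)/2 = 35.1°, and the critical height
H_c = (4c'/γ) · sinβ cosφ' / [1 − cos(β − φ')]
    = (4·54.0/17.9) · sin55.8°·cos14.5° / [1 − cos(41.3°)]
    = 12.067 · 0.8271·0.9681 / [1 − 0.7513]
    = 12.067 · 0.8007 / 0.2487
    = 38.85 m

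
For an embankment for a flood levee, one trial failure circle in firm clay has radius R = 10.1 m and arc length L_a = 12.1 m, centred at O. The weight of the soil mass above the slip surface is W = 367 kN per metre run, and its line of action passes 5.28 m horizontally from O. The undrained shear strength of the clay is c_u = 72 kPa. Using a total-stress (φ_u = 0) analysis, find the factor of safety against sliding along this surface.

Taking moments about the centre O, the resisting moment is provided by the undrained shear strength acting along the arc:
M_R = c_u·L_a·R = 72·12.10·10.1 = 8799.1 kN·m/m
M_D = W·d = 367·5.28 = 1937.8 kN·m/m
FS = M_R / M_D = 8799.1 / 1937.8 = 4.541

FS = 4.54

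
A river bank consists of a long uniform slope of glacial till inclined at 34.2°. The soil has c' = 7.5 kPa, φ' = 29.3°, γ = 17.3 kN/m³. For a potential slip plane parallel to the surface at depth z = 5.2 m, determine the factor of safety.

FS = 1.01

For an infinite slope with a slip plane parallel to the surface (no pore pressure): FS = [c' + γz cos²β tanφ'] / [γz sinβ cosβ].
γz = 17.3·5.2 = 89.96 kN/m²
Numerator = 7.5 + 89.96·cos²34.2°·tan29.3° = 7.5 + 89.96·0.6841·0.5612 = 42.034 kPa
Denominator = 89.96·sin34.2°·cos34.2° = 89.96·0.5621·0.8271 = 41.821 kPa
FS = 42.034 / 41.821 = 1.005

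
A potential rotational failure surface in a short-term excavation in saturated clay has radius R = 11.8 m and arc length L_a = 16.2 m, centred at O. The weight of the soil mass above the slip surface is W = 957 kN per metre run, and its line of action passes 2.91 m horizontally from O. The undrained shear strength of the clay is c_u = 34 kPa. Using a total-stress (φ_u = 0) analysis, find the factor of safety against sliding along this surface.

Taking moments about the centre O, the resisting moment is provided by the undrained shear strength acting along the arc:
M_R = c_u·L_a·R = 34·16.20·11.8 = 6499.4 kN·m/m
M_D = W·d = 957·2.91 = 2784.9 kN·m/m
FS = M_R / M_D = 6499.4 / 2784.9 = 2.334

FS = 2.33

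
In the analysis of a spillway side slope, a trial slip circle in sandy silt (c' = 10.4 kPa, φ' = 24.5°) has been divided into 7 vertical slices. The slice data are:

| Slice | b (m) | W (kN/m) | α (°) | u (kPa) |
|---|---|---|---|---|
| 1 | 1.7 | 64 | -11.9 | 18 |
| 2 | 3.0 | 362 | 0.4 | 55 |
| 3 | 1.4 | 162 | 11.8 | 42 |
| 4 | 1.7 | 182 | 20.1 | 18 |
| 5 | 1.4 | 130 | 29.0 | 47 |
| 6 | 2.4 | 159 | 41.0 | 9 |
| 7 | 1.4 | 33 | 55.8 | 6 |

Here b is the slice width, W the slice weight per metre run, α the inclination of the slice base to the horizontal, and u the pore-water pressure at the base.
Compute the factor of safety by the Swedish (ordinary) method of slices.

Ordinary method of slices: FS = Σ[c'·Δl_i + (W_i cosα_i − u_i·Δl_i)·tanφ'] / Σ W_i sinα_i, with Δl_i = b_i / cosα_i.
Slice 1: Δl = 1.7/cos(-11.9°) = 1.737 m; N'_1 = 64·cos(-11.9°) − 18·1.737 = 31.4; c'Δl = 18.07; W sinα = -13.2
Slice 2: Δl = 3.0/cos0.4° = 3.000 m; N'_2 = 362·cos0.4° − 55·3.000 = 197.0; c'Δl = 31.20; W sinα = 2.5
Slice 3: Δl = 1.4/cos11.8° = 1.430 m; N'_3 = 162·cos11.8° − 42·1.430 = 98.5; c'Δl = 14.87; W sinα = 33.1
Slice 4: Δl = 1.7/cos20.1° = 1.810 m; N'_4 = 182·cos20.1° − 18·1.810 = 138.3; c'Δl = 18.83; W sinα = 62.5
Slice 5: Δl = 1.4/cos29.0° = 1.601 m; N'_5 = 130·cos29.0° − 47·1.601 = 38.5; c'Δl = 16.65; W sinα = 63.0
Slice 6: Δl = 2.4/cos41.0° = 3.180 m; N'_6 = 159·cos41.0° − 9·3.180 = 91.4; c'Δl = 33.07; W sinα = 104.3
Slice 7: Δl = 1.4/cos55.8° = 2.491 m; N'_7 = 33·cos55.8° − 6·2.491 = 3.6; c'Δl = 25.90; W sinα = 27.3
Σc'Δl = 158.6 kN/m; ΣN' = 598.6 kN/m; ΣW sinα = 279.6 kN/m
Resisting = 158.6 + 598.6·tan24.5° = 158.6 + 272.8 = 431.4 kN/m
FS = 431.4 / 279.6 = 1.543

FS = 1.54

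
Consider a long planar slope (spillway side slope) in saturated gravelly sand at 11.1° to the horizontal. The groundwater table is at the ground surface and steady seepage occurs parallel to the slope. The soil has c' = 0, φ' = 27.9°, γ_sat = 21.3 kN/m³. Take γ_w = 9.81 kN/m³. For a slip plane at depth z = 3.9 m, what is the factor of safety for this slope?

FS = 1.46

With seepage parallel to the slope and the water table at the surface, the effective normal stress on the slip plane uses the buoyant unit weight γ' = γ_sat − γ_w while the driving shear stress uses γ_sat:
FS = [c' + γ' z cos²β tanφ'] / [γ_sat z sinβ cosβ]
(For c' = 0 this reduces to FS = (γ'/γ_sat)·tanφ'/tanβ.)
γ' = 21.3 − 9.81 = 11.49 kN/m³
Numerator = 0.0 + 11.49·3.9·cos²11.1°·tan27.9° = 0.0 + 11.49·3.9·0.9629·0.5295 = 22.847 kPa
Denominator = 21.3·3.9·sin11.1°·cos11.1° = 21.3·3.9·0.1925·0.9813 = 15.694 kPa
FS = 22.847 / 15.694 = 1.456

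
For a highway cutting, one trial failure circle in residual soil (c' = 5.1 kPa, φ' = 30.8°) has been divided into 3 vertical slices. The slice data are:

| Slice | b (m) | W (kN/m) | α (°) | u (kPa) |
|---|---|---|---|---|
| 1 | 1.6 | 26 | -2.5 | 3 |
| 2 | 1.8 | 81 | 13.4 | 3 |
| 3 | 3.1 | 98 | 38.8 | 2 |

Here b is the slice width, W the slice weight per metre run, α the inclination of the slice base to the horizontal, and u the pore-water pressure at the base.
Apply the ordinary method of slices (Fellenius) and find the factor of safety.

FS = 1.71

Ordinary method of slices: FS = Σ[c'·Δl_i + (W_i cosα_i − u_i·Δl_i)·tanφ'] / Σ W_i sinα_i, with Δl_i = b_i / cosα_i.
Slice 1: Δl = 1.6/cos(-2.5°) = 1.602 m; N'_1 = 26·cos(-2.5°) − 3·1.602 = 21.2; c'Δl = 8.17; W sinα = -1.1
Slice 2: Δl = 1.8/cos13.4° = 1.850 m; N'_2 = 81·cos13.4° − 3·1.850 = 73.2; c'Δl = 9.44; W sinα = 18.8
Slice 3: Δl = 3.1/cos38.8° = 3.978 m; N'_3 = 98·cos38.8° − 2·3.978 = 68.4; c'Δl = 20.29; W sinα = 61.4
Σc'Δl = 37.9 kN/m; ΣN' = 162.8 kN/m; ΣW sinα = 79.0 kN/m
Resisting = 37.9 + 162.8·tan30.8° = 37.9 + 97.1 = 135.0 kN/m
FS = 135.0 / 79.0 = 1.707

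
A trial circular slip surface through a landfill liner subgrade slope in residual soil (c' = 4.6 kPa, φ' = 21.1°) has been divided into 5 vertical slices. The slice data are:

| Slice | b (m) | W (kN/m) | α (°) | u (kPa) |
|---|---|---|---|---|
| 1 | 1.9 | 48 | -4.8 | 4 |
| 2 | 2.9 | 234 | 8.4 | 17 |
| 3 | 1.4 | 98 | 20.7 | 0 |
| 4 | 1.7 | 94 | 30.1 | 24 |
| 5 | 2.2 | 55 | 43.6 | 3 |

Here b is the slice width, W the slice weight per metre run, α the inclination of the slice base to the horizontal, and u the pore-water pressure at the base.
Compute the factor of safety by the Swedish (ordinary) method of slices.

Ordinary method of slices: FS = Σ[c'·Δl_i + (W_i cosα_i − u_i·Δl_i)·tanφ'] / Σ W_i sinα_i, with Δl_i = b_i / cosα_i.
Slice 1: Δl = 1.9/cos(-4.8°) = 1.907 m; N'_1 = 48·cos(-4.8°) − 4·1.907 = 40.2; c'Δl = 8.77; W sinα = -4.0
Slice 2: Δl = 2.9/cos8.4° = 2.931 m; N'_2 = 234·cos8.4° − 17·2.931 = 181.7; c'Δl = 13.48; W sinα = 34.2
Slice 3: Δl = 1.4/cos20.7° = 1.497 m; N'_3 = 98·cos20.7° − 0·1.497 = 91.7; c'Δl = 6.88; W sinα = 34.6
Slice 4: Δl = 1.7/cos30.1° = 1.965 m; N'_4 = 94·cos30.1° − 24·1.965 = 34.2; c'Δl = 9.04; W sinα = 47.1
Slice 5: Δl = 2.2/cos43.6° = 3.038 m; N'_5 = 55·cos43.6° − 3·3.038 = 30.7; c'Δl = 13.97; W sinα = 37.9
Σc'Δl = 52.2 kN/m; ΣN' = 378.4 kN/m; ΣW sinα = 149.9 kN/m
Resisting = 52.2 + 378.4·tan21.1° = 52.2 + 146.0 = 198.2 kN/m
FS = 198.2 / 149.9 = 1.322

FS = 1.32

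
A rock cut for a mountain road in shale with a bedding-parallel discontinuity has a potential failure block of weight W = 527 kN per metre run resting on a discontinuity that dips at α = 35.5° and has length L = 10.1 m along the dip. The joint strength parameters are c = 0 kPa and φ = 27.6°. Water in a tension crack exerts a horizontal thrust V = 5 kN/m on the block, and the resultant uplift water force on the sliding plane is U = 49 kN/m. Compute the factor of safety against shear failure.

Resolving the block weight along and normal to the plane and applying the Mohr–Coulomb strength on the joint:
N' = W cosα − U − V sinα = 527·cos35.5° − 49 − 5·sin35.5° = 377.1 kN/m
Driving force T = W sinα + V cosα = 527·sin35.5° + 5·cos35.5° = 310.1 kN/m
Resisting force R = c·L + N'·tanφ = 0·10.1 + 377.1·tan27.6° = 0.0 + 197.2 = 197.2 kN/m
FS = R / T = 197.2 / 310.1 = 0.636

FS = 0.64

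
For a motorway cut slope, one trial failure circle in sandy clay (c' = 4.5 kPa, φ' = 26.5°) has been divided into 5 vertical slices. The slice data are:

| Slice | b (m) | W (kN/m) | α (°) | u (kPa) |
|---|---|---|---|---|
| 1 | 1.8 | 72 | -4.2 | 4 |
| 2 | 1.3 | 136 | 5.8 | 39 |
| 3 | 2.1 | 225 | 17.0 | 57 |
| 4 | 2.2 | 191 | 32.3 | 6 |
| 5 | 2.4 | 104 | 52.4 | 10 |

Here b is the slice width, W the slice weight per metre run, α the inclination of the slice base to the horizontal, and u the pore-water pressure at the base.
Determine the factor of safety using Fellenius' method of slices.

FS = 0.99

Ordinary method of slices: FS = Σ[c'·Δl_i + (W_i cosα_i − u_i·Δl_i)·tanφ'] / Σ W_i sinα_i, with Δl_i = b_i / cosα_i.
Slice 1: Δl = 1.8/cos(-4.2°) = 1.805 m; N'_1 = 72·cos(-4.2°) − 4·1.805 = 64.6; c'Δl = 8.12; W sinα = -5.3
Slice 2: Δl = 1.3/cos5.8° = 1.307 m; N'_2 = 136·cos5.8° − 39·1.307 = 84.3; c'Δl = 5.88; W sinα = 13.7
Slice 3: Δl = 2.1/cos17.0° = 2.196 m; N'_3 = 225·cos17.0° − 57·2.196 = 90.0; c'Δl = 9.88; W sinα = 65.8
Slice 4: Δl = 2.2/cos32.3° = 2.603 m; N'_4 = 191·cos32.3° − 6·2.603 = 145.8; c'Δl = 11.71; W sinα = 102.1
Slice 5: Δl = 2.4/cos52.4° = 3.933 m; N'_5 = 104·cos52.4° − 10·3.933 = 24.1; c'Δl = 17.70; W sinα = 82.4
Σc'Δl = 53.3 kN/m; ΣN' = 408.9 kN/m; ΣW sinα = 258.7 kN/m
Resisting = 53.3 + 408.9·tan26.5° = 53.3 + 203.9 = 257.2 kN/m
FS = 257.2 / 258.7 = 0.994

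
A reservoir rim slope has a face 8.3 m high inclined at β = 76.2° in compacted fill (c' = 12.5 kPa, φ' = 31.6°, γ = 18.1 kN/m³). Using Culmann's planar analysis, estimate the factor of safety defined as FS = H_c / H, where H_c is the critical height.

H_c = (4c'/γ) · sinβ cosφ' / [1 − cos(β − φ')]
    = (4·12.5/18.1) · sin76.2°·cos31.6° / [1 − cos44.6°]
    = 2.762 · 0.8271 / 0.2880 = 7.93 m
FS = H_c / H = 7.93 / 8.3 = 0.956

FS = 0.96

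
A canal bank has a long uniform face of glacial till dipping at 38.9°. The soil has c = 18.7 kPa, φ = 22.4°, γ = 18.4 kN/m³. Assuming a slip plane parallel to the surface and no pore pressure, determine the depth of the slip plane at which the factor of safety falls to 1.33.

Setting FS = 1.33 in FS = [c + γz cos²β tanφ] / [γz sinβ cosβ] and solving for z:
z = c / [γ cosβ (FS·sinβ − cosβ·tanφ)]
  = 18.7 / [18.4·cos38.9°·(1.33·sin38.9° − cos38.9°·tan22.4°)]
  = 18.7 / [18.4·0.7782·(1.33·0.6280 − 0.7782·0.4122)]
  = 18.7 / 7.3664 = 2.539 m

z = 2.54 m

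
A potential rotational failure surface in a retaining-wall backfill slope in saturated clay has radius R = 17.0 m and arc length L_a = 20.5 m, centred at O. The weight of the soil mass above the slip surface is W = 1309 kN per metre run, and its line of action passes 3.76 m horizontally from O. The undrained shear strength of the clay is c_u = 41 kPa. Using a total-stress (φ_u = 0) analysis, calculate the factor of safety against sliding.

FS = 2.90

Taking moments about the centre O, the resisting moment is provided by the undrained shear strength acting along the arc:
M_R = c_u·L_a·R = 41·20.50·17.0 = 14288.5 kN·m/m
M_D = W·d = 1309·3.76 = 4921.8 kN·m/m
FS = M_R / M_D = 14288.5 / 4921.8 = 2.903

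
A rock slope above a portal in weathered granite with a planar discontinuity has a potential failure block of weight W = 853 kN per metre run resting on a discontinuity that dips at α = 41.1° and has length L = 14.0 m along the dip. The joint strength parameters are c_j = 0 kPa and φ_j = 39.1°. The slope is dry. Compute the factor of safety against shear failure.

Resolving the block weight along and normal to the plane and applying the Mohr–Coulomb strength on the joint:
N' = W cosα = 853·cos41.1° = 642.8 kN/m
Driving force T = W sinα = 853·sin41.1° = 560.7 kN/m
Resisting force R = c_j·L + N'·tanφ_j = 0·14.0 + 642.8·tan39.1° = 0.0 + 522.4 = 522.4 kN/m
FS = R / T = 522.4 / 560.7 = 0.932

FS = 0.93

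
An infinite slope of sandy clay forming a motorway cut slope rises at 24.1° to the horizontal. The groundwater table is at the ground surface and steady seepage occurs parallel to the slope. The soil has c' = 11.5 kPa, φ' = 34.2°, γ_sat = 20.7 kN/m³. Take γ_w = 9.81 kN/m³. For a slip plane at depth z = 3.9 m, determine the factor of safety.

FS = 1.18

With seepage parallel to the slope and the water table at the surface, the effective normal stress on the slip plane uses the buoyant unit weight γ' = γ_sat − γ_w while the driving shear stress uses γ_sat:
FS = [c' + γ' z cos²β tanφ'] / [γ_sat z sinβ cosβ]
γ' = 20.7 − 9.81 = 10.89 kN/m³
Numerator = 11.5 + 10.89·3.9·cos²24.1°·tan34.2° = 11.5 + 10.89·3.9·0.8333·0.6796 = 35.551 kPa
Denominator = 20.7·3.9·sin24.1°·cos24.1° = 20.7·3.9·0.4083·0.9128 = 30.091 kPa
FS = 35.551 / 30.091 = 1.181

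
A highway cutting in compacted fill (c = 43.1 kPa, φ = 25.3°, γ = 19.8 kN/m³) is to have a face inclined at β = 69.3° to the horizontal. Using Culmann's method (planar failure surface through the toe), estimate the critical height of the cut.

H_c = 26.24 m

Culmann's analysis gives the critical failure plane at α_cr = (β + φ)/2 = (69.3 + 25.3)/2 = 47.3°, and the critical height
H_c = (4c/γ) · sinβ cosφ / [1 − cos(β − φ)]
    = (4·43.1/19.8) · sin69.3°·cos25.3° / [1 − cos(44.0°)]
    = 8.707 · 0.9354·0.9041 / [1 − 0.7193]
    = 8.707 · 0.8457 / 0.2807
    = 26.24 m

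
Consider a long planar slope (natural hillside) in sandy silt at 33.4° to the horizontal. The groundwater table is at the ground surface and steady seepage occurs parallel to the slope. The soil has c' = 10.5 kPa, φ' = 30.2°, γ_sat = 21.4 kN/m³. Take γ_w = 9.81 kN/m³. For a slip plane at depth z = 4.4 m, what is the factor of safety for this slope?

FS = 0.72

With seepage parallel to the slope and the water table at the surface, the effective normal stress on the slip plane uses the buoyant unit weight γ' = γ_sat − γ_w while the driving shear stress uses γ_sat:
FS = [c' + γ' z cos²β tanφ'] / [γ_sat z sinβ cosβ]
γ' = 21.4 − 9.81 = 11.59 kN/m³
Numerator = 10.5 + 11.59·4.4·cos²33.4°·tan30.2° = 10.5 + 11.59·4.4·0.6970·0.5820 = 31.186 kPa
Denominator = 21.4·4.4·sin33.4°·cos33.4° = 21.4·4.4·0.5505·0.8348 = 43.273 kPa
FS = 31.186 / 43.273 = 0.721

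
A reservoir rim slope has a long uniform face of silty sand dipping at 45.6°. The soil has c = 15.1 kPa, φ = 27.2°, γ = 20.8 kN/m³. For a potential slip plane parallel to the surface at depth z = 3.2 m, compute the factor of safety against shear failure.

FS = 0.96

For an infinite slope with a slip plane parallel to the surface (no pore pressure): FS = [c + γz cos²β tanφ] / [γz sinβ cosβ].
γz = 20.8·3.2 = 66.56 kN/m²
Numerator = 15.1 + 66.56·cos²45.6°·tan27.2° = 15.1 + 66.56·0.4895·0.5139 = 31.845 kPa
Denominator = 66.56·sin45.6°·cos45.6° = 66.56·0.7145·0.6997 = 33.273 kPa
FS = 31.845 / 33.273 = 0.957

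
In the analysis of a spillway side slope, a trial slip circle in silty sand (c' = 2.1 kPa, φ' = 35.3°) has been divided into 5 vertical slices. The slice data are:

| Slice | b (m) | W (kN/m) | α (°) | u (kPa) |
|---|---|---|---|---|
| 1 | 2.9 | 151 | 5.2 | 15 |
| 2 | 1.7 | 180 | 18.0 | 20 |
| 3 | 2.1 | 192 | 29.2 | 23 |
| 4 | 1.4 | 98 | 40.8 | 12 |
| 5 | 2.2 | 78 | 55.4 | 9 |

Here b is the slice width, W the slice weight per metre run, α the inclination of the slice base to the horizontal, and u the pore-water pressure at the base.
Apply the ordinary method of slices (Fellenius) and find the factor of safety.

Ordinary method of slices: FS = Σ[c'·Δl_i + (W_i cosα_i − u_i·Δl_i)·tanφ'] / Σ W_i sinα_i, with Δl_i = b_i / cosα_i.
Slice 1: Δl = 2.9/cos5.2° = 2.912 m; N'_1 = 151·cos5.2° − 15·2.912 = 106.7; c'Δl = 6.12; W sinα = 13.7
Slice 2: Δl = 1.7/cos18.0° = 1.787 m; N'_2 = 180·cos18.0° − 20·1.787 = 135.4; c'Δl = 3.75; W sinα = 55.6
Slice 3: Δl = 2.1/cos29.2° = 2.406 m; N'_3 = 192·cos29.2° − 23·2.406 = 112.3; c'Δl = 5.05; W sinα = 93.7
Slice 4: Δl = 1.4/cos40.8° = 1.849 m; N'_4 = 98·cos40.8° − 12·1.849 = 52.0; c'Δl = 3.88; W sinα = 64.0
Slice 5: Δl = 2.2/cos55.4° = 3.874 m; N'_5 = 78·cos55.4° − 9·3.874 = 9.4; c'Δl = 8.14; W sinα = 64.2
Σc'Δl = 26.9 kN/m; ΣN' = 415.8 kN/m; ΣW sinα = 291.2 kN/m
Resisting = 26.9 + 415.8·tan35.3° = 26.9 + 294.4 = 321.4 kN/m
FS = 321.4 / 291.2 = 1.104

FS = 1.10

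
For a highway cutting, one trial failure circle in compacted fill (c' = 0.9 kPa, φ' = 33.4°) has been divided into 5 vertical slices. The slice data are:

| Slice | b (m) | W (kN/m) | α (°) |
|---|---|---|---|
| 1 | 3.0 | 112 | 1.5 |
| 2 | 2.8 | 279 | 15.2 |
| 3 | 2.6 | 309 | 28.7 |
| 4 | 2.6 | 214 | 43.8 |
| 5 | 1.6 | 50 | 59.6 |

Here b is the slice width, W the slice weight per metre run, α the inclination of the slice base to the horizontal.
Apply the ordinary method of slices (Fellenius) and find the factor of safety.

Ordinary method of slices: FS = Σ[c'·Δl_i + (W_i cosα_i)·tanφ'] / Σ W_i sinα_i, with Δl_i = b_i / cosα_i.
Slice 1: Δl = 3.0/cos1.5° = 3.001 m; N'_1 = 112·cos1.5° = 112.0; c'Δl = 2.70; W sinα = 2.9
Slice 2: Δl = 2.8/cos15.2° = 2.902 m; N'_2 = 279·cos15.2° = 269.2; c'Δl = 2.61; W sinα = 73.2
Slice 3: Δl = 2.6/cos28.7° = 2.964 m; N'_3 = 309·cos28.7° = 271.0; c'Δl = 2.67; W sinα = 148.4
Slice 4: Δl = 2.6/cos43.8° = 3.602 m; N'_4 = 214·cos43.8° = 154.5; c'Δl = 3.24; W sinα = 148.1
Slice 5: Δl = 1.6/cos59.6° = 3.162 m; N'_5 = 50·cos59.6° = 25.3; c'Δl = 2.85; W sinα = 43.1
Σc'Δl = 14.1 kN/m; ΣN' = 832.0 kN/m; ΣW sinα = 415.7 kN/m
Resisting = 14.1 + 832.0·tan33.4° = 14.1 + 548.6 = 562.7 kN/m
FS = 562.7 / 415.7 = 1.353

FS = 1.35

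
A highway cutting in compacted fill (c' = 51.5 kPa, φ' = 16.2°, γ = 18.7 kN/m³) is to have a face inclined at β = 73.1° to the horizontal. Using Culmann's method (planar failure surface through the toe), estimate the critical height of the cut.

H_c = 22.30 m

Culmann's analysis gives the critical failure plane at α_cr = (β + φ')/2 = (73.1 + 16.2)/2 = 44.6°, and the critical height
H_c = (4c'/γ) · sinβ cosφ' / [1 − cos(β − φ')]
    = (4·51.5/18.7) · sin73.1°·cos16.2° / [1 − cos(56.9°)]
    = 11.016 · 0.9568·0.9603 / [1 − 0.5461]
    = 11.016 · 0.9188 / 0.4539
    = 22.30 m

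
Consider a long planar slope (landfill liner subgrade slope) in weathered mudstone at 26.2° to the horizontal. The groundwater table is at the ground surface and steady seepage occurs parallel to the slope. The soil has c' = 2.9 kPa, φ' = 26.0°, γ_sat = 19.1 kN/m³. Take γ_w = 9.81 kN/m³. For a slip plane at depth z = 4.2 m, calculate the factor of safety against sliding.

FS = 0.57

With seepage parallel to the slope and the water table at the surface, the effective normal stress on the slip plane uses the buoyant unit weight γ' = γ_sat − γ_w while the driving shear stress uses γ_sat:
FS = [c' + γ' z cos²β tanφ'] / [γ_sat z sinβ cosβ]
γ' = 19.1 − 9.81 = 9.29 kN/m³
Numerator = 2.9 + 9.29·4.2·cos²26.2°·tan26.0° = 2.9 + 9.29·4.2·0.8051·0.4877 = 18.221 kPa
Denominator = 19.1·4.2·sin26.2°·cos26.2° = 19.1·4.2·0.4415·0.8973 = 31.779 kPa
FS = 18.221 / 31.779 = 0.573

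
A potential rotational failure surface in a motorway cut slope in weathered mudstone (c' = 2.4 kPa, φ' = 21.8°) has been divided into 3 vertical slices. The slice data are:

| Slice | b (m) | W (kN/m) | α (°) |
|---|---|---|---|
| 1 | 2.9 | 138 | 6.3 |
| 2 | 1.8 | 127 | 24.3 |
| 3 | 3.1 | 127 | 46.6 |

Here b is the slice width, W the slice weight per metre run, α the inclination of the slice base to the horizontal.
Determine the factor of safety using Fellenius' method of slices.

FS = 0.99

Ordinary method of slices: FS = Σ[c'·Δl_i + (W_i cosα_i)·tanφ'] / Σ W_i sinα_i, with Δl_i = b_i / cosα_i.
Slice 1: Δl = 2.9/cos6.3° = 2.918 m; N'_1 = 138·cos6.3° = 137.2; c'Δl = 7.00; W sinα = 15.1
Slice 2: Δl = 1.8/cos24.3° = 1.975 m; N'_2 = 127·cos24.3° = 115.7; c'Δl = 4.74; W sinα = 52.3
Slice 3: Δl = 3.1/cos46.6° = 4.512 m; N'_3 = 127·cos46.6° = 87.3; c'Δl = 10.83; W sinα = 92.3
Σc'Δl = 22.6 kN/m; ΣN' = 340.2 kN/m; ΣW sinα = 159.7 kN/m
Resisting = 22.6 + 340.2·tan21.8° = 22.6 + 136.1 = 158.6 kN/m
FS = 158.6 / 159.7 = 0.993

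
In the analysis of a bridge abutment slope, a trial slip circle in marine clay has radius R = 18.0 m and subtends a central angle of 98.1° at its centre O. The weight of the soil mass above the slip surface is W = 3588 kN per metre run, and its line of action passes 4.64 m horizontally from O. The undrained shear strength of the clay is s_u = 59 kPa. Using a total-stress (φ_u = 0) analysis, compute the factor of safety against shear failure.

Taking moments about the centre O, the resisting moment is provided by the undrained shear strength acting along the arc:
Arc length L_a = R·θ = 18.0·(98.1°·π/180) = 18.0·1.7122 = 30.82 m
M_R = s_u·L_a·R = 59·30.82·18.0 = 32729.8 kN·m/m
M_D = W·d = 3588·4.64 = 16648.3 kN·m/m
FS = M_R / M_D = 32729.8 / 16648.3 = 1.966

FS = 1.97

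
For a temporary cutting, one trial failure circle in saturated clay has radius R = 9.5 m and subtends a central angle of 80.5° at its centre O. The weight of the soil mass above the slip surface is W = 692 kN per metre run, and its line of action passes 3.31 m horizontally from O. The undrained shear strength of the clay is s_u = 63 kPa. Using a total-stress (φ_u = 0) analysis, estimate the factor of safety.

Taking moments about the centre O, the resisting moment is provided by the undrained shear strength acting along the arc:
Arc length L_a = R·θ = 9.5·(80.5°·π/180) = 9.5·1.4050 = 13.35 m
M_R = s_u·L_a·R = 63·13.35·9.5 = 7988.4 kN·m/m
M_D = W·d = 692·3.31 = 2290.5 kN·m/m
FS = M_R / M_D = 7988.4 / 2290.5 = 3.488

FS = 3.49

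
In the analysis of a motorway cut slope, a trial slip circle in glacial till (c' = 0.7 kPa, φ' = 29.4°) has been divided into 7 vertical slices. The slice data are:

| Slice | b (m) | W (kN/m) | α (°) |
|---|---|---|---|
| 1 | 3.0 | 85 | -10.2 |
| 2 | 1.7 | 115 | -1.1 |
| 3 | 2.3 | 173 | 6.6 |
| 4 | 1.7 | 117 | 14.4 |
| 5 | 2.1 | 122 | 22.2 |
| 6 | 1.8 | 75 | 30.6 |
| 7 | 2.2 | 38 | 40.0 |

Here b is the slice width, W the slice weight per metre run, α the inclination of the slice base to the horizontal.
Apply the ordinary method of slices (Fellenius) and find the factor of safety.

FS = 2.85

Ordinary method of slices: FS = Σ[c'·Δl_i + (W_i cosα_i)·tanφ'] / Σ W_i sinα_i, with Δl_i = b_i / cosα_i.
Slice 1: Δl = 3.0/cos(-10.2°) = 3.048 m; N'_1 = 85·cos(-10.2°) = 83.7; c'Δl = 2.13; W sinα = -15.1
Slice 2: Δl = 1.7/cos(-1.1°) = 1.700 m; N'_2 = 115·cos(-1.1°) = 115.0; c'Δl = 1.19; W sinα = -2.2
Slice 3: Δl = 2.3/cos6.6° = 2.315 m; N'_3 = 173·cos6.6° = 171.9; c'Δl = 1.62; W sinα = 19.9
Slice 4: Δl = 1.7/cos14.4° = 1.755 m; N'_4 = 117·cos14.4° = 113.3; c'Δl = 1.23; W sinα = 29.1
Slice 5: Δl = 2.1/cos22.2° = 2.268 m; N'_5 = 122·cos22.2° = 113.0; c'Δl = 1.59; W sinα = 46.1
Slice 6: Δl = 1.8/cos30.6° = 2.091 m; N'_6 = 75·cos30.6° = 64.6; c'Δl = 1.46; W sinα = 38.2
Slice 7: Δl = 2.2/cos40.0° = 2.872 m; N'_7 = 38·cos40.0° = 29.1; c'Δl = 2.01; W sinα = 24.4
Σc'Δl = 11.2 kN/m; ΣN' = 690.4 kN/m; ΣW sinα = 140.4 kN/m
Resisting = 11.2 + 690.4·tan29.4° = 11.2 + 389.0 = 400.3 kN/m
FS = 400.3 / 140.4 = 2.851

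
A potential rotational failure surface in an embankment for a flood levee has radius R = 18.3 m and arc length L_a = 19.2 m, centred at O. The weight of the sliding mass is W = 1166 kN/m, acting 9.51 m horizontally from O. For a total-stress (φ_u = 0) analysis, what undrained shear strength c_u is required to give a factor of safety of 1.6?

c_u = 50.5 kPa

FS = c_u·L_a·R / (W·d), so c_u = FS·W·d / (L_a·R).
c_u = 1.6·1166·9.51 / (19.20·18.3) = 17741.9 / 351.36 = 50.49 kPa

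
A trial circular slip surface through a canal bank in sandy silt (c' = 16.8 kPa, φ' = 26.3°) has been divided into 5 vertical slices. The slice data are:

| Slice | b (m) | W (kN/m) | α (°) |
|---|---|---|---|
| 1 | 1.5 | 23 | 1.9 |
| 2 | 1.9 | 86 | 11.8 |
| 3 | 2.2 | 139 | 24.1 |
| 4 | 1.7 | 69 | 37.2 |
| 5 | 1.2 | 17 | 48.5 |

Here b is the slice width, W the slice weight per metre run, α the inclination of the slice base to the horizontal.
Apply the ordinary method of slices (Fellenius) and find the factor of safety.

Ordinary method of slices: FS = Σ[c'·Δl_i + (W_i cosα_i)·tanφ'] / Σ W_i sinα_i, with Δl_i = b_i / cosα_i.
Slice 1: Δl = 1.5/cos1.9° = 1.501 m; N'_1 = 23·cos1.9° = 23.0; c'Δl = 25.21; W sinα = 0.8
Slice 2: Δl = 1.9/cos11.8° = 1.941 m; N'_2 = 86·cos11.8° = 84.2; c'Δl = 32.61; W sinα = 17.6
Slice 3: Δl = 2.2/cos24.1° = 2.410 m; N'_3 = 139·cos24.1° = 126.9; c'Δl = 40.49; W sinα = 56.8
Slice 4: Δl = 1.7/cos37.2° = 2.134 m; N'_4 = 69·cos37.2° = 55.0; c'Δl = 35.86; W sinα = 41.7
Slice 5: Δl = 1.2/cos48.5° = 1.811 m; N'_5 = 17·cos48.5° = 11.3; c'Δl = 30.42; W sinα = 12.7
Σc'Δl = 164.6 kN/m; ΣN' = 300.3 kN/m; ΣW sinα = 129.6 kN/m
Resisting = 164.6 + 300.3·tan26.3° = 164.6 + 148.4 = 313.0 kN/m
FS = 313.0 / 129.6 = 2.416

FS = 2.42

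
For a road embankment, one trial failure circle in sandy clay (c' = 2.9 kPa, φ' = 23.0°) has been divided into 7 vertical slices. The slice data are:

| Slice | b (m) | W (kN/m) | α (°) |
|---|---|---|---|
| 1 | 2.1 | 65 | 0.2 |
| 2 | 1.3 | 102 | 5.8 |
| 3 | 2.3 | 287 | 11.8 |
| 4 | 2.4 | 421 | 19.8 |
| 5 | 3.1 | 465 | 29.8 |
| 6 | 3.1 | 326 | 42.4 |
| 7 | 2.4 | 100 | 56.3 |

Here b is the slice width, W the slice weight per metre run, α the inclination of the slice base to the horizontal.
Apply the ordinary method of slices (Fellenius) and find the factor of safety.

Ordinary method of slices: FS = Σ[c'·Δl_i + (W_i cosα_i)·tanφ'] / Σ W_i sinα_i, with Δl_i = b_i / cosα_i.
Slice 1: Δl = 2.1/cos0.2° = 2.100 m; N'_1 = 65·cos0.2° = 65.0; c'Δl = 6.09; W sinα = 0.2
Slice 2: Δl = 1.3/cos5.8° = 1.307 m; N'_2 = 102·cos5.8° = 101.5; c'Δl = 3.79; W sinα = 10.3
Slice 3: Δl = 2.3/cos11.8° = 2.350 m; N'_3 = 287·cos11.8° = 280.9; c'Δl = 6.81; W sinα = 58.7
Slice 4: Δl = 2.4/cos19.8° = 2.551 m; N'_4 = 421·cos19.8° = 396.1; c'Δl = 7.40; W sinα = 142.6
Slice 5: Δl = 3.1/cos29.8° = 3.572 m; N'_5 = 465·cos29.8° = 403.5; c'Δl = 10.36; W sinα = 231.1
Slice 6: Δl = 3.1/cos42.4° = 4.198 m; N'_6 = 326·cos42.4° = 240.7; c'Δl = 12.17; W sinα = 219.8
Slice 7: Δl = 2.4/cos56.3° = 4.326 m; N'_7 = 100·cos56.3° = 55.5; c'Δl = 12.54; W sinα = 83.2
Σc'Δl = 59.2 kN/m; ΣN' = 1543.3 kN/m; ΣW sinα = 745.9 kN/m
Resisting = 59.2 + 1543.3·tan23.0° = 59.2 + 655.1 = 714.2 kN/m
FS = 714.2 / 745.9 = 0.957

FS = 0.96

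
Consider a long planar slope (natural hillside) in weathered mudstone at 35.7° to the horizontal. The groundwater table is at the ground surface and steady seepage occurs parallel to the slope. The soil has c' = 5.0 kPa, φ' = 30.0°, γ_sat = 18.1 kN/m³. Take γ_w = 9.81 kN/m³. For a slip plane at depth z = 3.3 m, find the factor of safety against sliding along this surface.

With seepage parallel to the slope and the water table at the surface, the effective normal stress on the slip plane uses the buoyant unit weight γ' = γ_sat − γ_w while the driving shear stress uses γ_sat:
FS = [c' + γ' z cos²β tanφ'] / [γ_sat z sinβ cosβ]
γ' = 18.1 − 9.81 = 8.29 kN/m³
Numerator = 5.0 + 8.29·3.3·cos²35.7°·tan30.0° = 5.0 + 8.29·3.3·0.6595·0.5774 = 15.416 kPa
Denominator = 18.1·3.3·sin35.7°·cos35.7° = 18.1·3.3·0.5835·0.8121 = 28.305 kPa
FS = 15.416 / 28.305 = 0.545

FS = 0.54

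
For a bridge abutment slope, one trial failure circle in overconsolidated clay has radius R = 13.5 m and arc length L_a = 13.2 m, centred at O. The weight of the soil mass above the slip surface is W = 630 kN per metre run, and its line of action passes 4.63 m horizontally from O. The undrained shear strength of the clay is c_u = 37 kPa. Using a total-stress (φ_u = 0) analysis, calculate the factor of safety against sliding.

FS = 2.26

Taking moments about the centre O, the resisting moment is provided by the undrained shear strength acting along the arc:
M_R = c_u·L_a·R = 37·13.20·13.5 = 6593.4 kN·m/m
M_D = W·d = 630·4.63 = 2916.9 kN·m/m
FS = M_R / M_D = 6593.4 / 2916.9 = 2.260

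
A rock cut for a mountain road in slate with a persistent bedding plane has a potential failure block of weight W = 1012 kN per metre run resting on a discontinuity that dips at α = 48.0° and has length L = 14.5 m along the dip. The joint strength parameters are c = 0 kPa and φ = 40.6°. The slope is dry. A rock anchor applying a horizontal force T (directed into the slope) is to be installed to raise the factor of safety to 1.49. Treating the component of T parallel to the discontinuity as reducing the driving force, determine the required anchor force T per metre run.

Resolving forces along and normal to the sliding plane, with the horizontal anchor force T adding T·sinα to the effective normal force and T·cosα acting up the plane against the driving force:
FS = [cL + (W cosα + T sinα) tanφ] / [W sinα − T cosα]
Without the anchor: N' = 677.2 kN/m, driving T_d = 752.1 kN/m, resisting R = 0·14.5 + 677.2·tan40.6° = 580.4 kN/m, FS = 0.77.
Setting FS = 1.49 and solving for T:
1.49·(752.1 − T cos48.0°) = 580.4 + T sin48.0°·tan40.6°
T·(sin48.0°·tan40.6° + 1.49·cos48.0°) = 1.49·752.1 − 580.4
T·(0.7431·0.8571 + 1.49·0.6691) = 1120.6 − 580.4 = 540.2
T·1.6340 = 540.2
T = 330.6 kN/m

T = 331 kN/m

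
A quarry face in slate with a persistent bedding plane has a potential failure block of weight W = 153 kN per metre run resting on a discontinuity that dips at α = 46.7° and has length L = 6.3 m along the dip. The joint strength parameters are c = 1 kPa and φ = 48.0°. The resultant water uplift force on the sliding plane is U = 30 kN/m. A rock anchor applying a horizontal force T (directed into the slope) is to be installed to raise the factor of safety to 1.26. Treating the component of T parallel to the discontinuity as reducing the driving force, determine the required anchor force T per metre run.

T = 30 kN/m

Resolving forces along and normal to the sliding plane, with the horizontal anchor force T adding T·sinα to the effective normal force and T·cosα acting up the plane against the driving force:
FS = [cL + (W cosα − U + T sinα) tanφ] / [W sinα − T cosα]
Without the anchor: N' = 74.9 kN/m, driving T_d = 111.3 kN/m, resisting R = 1·6.3 + 74.9·tan48.0° = 89.5 kN/m, FS = 0.80.
Setting FS = 1.26 and solving for T:
1.26·(111.3 − T cos46.7°) = 89.5 + T sin46.7°·tan48.0°
T·(sin46.7°·tan48.0° + 1.26·cos46.7°) = 1.26·111.3 − 89.5
T·(0.7278·1.1106 + 1.26·0.6858) = 140.3 − 89.5 = 50.8
T·1.6724 = 50.8
T = 30.4 kN/m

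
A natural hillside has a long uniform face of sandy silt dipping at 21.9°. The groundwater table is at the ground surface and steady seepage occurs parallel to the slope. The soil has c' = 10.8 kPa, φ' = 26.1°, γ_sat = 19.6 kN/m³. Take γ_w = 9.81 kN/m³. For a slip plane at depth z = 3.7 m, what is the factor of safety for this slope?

FS = 1.04

With seepage parallel to the slope and the water table at the surface, the effective normal stress on the slip plane uses the buoyant unit weight γ' = γ_sat − γ_w while the driving shear stress uses γ_sat:
FS = [c' + γ' z cos²β tanφ'] / [γ_sat z sinβ cosβ]
γ' = 19.6 − 9.81 = 9.79 kN/m³
Numerator = 10.8 + 9.79·3.7·cos²21.9°·tan26.1° = 10.8 + 9.79·3.7·0.8609·0.4899 = 26.077 kPa
Denominator = 19.6·3.7·sin21.9°·cos21.9° = 19.6·3.7·0.3730·0.9278 = 25.097 kPa
FS = 26.077 / 25.097 = 1.039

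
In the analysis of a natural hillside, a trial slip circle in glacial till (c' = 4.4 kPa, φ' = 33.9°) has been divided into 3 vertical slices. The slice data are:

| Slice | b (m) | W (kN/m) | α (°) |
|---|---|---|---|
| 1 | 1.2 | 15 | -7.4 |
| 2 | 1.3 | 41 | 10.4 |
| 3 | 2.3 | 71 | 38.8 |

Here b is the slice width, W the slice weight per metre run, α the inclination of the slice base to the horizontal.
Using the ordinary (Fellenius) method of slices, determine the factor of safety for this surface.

Ordinary method of slices: FS = Σ[c'·Δl_i + (W_i cosα_i)·tanφ'] / Σ W_i sinα_i, with Δl_i = b_i / cosα_i.
Slice 1: Δl = 1.2/cos(-7.4°) = 1.210 m; N'_1 = 15·cos(-7.4°) = 14.9; c'Δl = 5.32; W sinα = -1.9
Slice 2: Δl = 1.3/cos10.4° = 1.322 m; N'_2 = 41·cos10.4° = 40.3; c'Δl = 5.82; W sinα = 7.4
Slice 3: Δl = 2.3/cos38.8° = 2.951 m; N'_3 = 71·cos38.8° = 55.3; c'Δl = 12.99; W sinα = 44.5
Σc'Δl = 24.1 kN/m; ΣN' = 110.5 kN/m; ΣW sinα = 50.0 kN/m
Resisting = 24.1 + 110.5·tan33.9° = 24.1 + 74.3 = 98.4 kN/m
FS = 98.4 / 50.0 = 1.970

FS = 1.97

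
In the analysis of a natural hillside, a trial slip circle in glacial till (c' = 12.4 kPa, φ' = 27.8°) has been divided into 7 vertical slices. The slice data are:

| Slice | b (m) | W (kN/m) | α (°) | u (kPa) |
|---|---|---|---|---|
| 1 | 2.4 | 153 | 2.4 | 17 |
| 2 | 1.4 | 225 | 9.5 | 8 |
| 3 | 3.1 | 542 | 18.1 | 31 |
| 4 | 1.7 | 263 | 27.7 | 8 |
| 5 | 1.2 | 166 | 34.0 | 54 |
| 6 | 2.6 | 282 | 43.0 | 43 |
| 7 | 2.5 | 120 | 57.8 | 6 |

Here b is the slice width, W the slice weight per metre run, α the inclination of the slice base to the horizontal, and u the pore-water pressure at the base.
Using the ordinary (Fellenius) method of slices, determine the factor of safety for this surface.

Ordinary method of slices: FS = Σ[c'·Δl_i + (W_i cosα_i − u_i·Δl_i)·tanφ'] / Σ W_i sinα_i, with Δl_i = b_i / cosα_i.
Slice 1: Δl = 2.4/cos2.4° = 2.402 m; N'_1 = 153·cos2.4° − 17·2.402 = 112.0; c'Δl = 29.79; W sinα = 6.4
Slice 2: Δl = 1.4/cos9.5° = 1.419 m; N'_2 = 225·cos9.5° − 8·1.419 = 210.6; c'Δl = 17.60; W sinα = 37.1
Slice 3: Δl = 3.1/cos18.1° = 3.261 m; N'_3 = 542·cos18.1° − 31·3.261 = 414.1; c'Δl = 40.44; W sinα = 168.4
Slice 4: Δl = 1.7/cos27.7° = 1.920 m; N'_4 = 263·cos27.7° − 8·1.920 = 217.5; c'Δl = 23.81; W sinα = 122.3
Slice 5: Δl = 1.2/cos34.0° = 1.447 m; N'_5 = 166·cos34.0° − 54·1.447 = 59.5; c'Δl = 17.95; W sinα = 92.8
Slice 6: Δl = 2.6/cos43.0° = 3.555 m; N'_6 = 282·cos43.0° − 43·3.555 = 53.4; c'Δl = 44.08; W sinα = 192.3
Slice 7: Δl = 2.5/cos57.8° = 4.692 m; N'_7 = 120·cos57.8° − 6·4.692 = 35.8; c'Δl = 58.17; W sinα = 101.5
Σc'Δl = 231.8 kN/m; ΣN' = 1102.8 kN/m; ΣW sinα = 720.9 kN/m
Resisting = 231.8 + 1102.8·tan27.8° = 231.8 + 581.4 = 813.3 kN/m
FS = 813.3 / 720.9 = 1.128

FS = 1.13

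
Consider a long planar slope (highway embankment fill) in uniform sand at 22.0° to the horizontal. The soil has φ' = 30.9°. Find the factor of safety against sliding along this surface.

FS = 1.48

For a dry cohesionless infinite slope the factor of safety is FS = tanφ' / tanβ.
FS = tan30.9° / tan22.0° = 0.5985 / 0.4040 = 1.481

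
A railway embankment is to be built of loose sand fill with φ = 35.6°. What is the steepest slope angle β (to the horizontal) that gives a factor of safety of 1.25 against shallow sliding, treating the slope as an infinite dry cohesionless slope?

For an infinite dry cohesionless slope FS = tanφ/tanβ, so tanβ = tanφ / FS.
tanβ = tan35.6° / 1.25 = 0.7159 / 1.25 = 0.5727
β = arctan(0.5727) = 29.80°

β = 29.8°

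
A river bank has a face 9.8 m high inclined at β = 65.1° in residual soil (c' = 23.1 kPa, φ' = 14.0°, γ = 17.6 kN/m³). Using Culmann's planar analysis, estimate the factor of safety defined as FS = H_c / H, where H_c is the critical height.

H_c = (4c'/γ) · sinβ cosφ' / [1 − cos(β − φ')]
    = (4·23.1/17.6) · sin65.1°·cos14.0° / [1 − cos51.1°]
    = 5.250 · 0.8801 / 0.3720 = 12.42 m
FS = H_c / H = 12.42 / 9.8 = 1.267

FS = 1.27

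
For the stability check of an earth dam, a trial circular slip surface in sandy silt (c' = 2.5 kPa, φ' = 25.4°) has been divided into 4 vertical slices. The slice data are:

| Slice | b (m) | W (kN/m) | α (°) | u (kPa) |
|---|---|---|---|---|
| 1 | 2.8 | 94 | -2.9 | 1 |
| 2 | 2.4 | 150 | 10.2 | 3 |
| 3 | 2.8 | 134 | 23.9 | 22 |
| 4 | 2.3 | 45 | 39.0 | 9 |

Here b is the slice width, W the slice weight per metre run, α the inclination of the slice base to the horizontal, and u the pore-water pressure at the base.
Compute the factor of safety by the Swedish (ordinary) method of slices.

FS = 1.61

Ordinary method of slices: FS = Σ[c'·Δl_i + (W_i cosα_i − u_i·Δl_i)·tanφ'] / Σ W_i sinα_i, with Δl_i = b_i / cosα_i.
Slice 1: Δl = 2.8/cos(-2.9°) = 2.804 m; N'_1 = 94·cos(-2.9°) − 1·2.804 = 91.1; c'Δl = 7.01; W sinα = -4.8
Slice 2: Δl = 2.4/cos10.2° = 2.439 m; N'_2 = 150·cos10.2° − 3·2.439 = 140.3; c'Δl = 6.10; W sinα = 26.6
Slice 3: Δl = 2.8/cos23.9° = 3.063 m; N'_3 = 134·cos23.9° − 22·3.063 = 55.1; c'Δl = 7.66; W sinα = 54.3
Slice 4: Δl = 2.3/cos39.0° = 2.960 m; N'_4 = 45·cos39.0° − 9·2.960 = 8.3; c'Δl = 7.40; W sinα = 28.3
Σc'Δl = 28.2 kN/m; ΣN' = 294.9 kN/m; ΣW sinα = 104.4 kN/m
Resisting = 28.2 + 294.9·tan25.4° = 28.2 + 140.0 = 168.2 kN/m
FS = 168.2 / 104.4 = 1.611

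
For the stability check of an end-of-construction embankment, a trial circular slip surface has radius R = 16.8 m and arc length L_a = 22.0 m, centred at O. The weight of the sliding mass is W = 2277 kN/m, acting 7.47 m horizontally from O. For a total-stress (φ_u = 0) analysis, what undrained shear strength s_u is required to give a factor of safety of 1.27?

s_u = 58.4 kPa

FS = s_u·L_a·R / (W·d), so s_u = FS·W·d / (L_a·R).
s_u = 1.27·2277·7.47 / (22.00·16.8) = 21601.7 / 369.60 = 58.45 kPa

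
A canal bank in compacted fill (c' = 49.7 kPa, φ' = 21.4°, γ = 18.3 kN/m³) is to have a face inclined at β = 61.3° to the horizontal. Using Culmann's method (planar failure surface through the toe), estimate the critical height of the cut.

Culmann's analysis gives the critical failure plane at α_cr = (β + φ')/2 = (61.3 + 21.4)/2 = 41.3°, and the critical height
H_c = (4c'/γ) · sinβ cosφ' / [1 − cos(β − φ')]
    = (4·49.7/18.3) · sin61.3°·cos21.4° / [1 − cos(39.9°)]
    = 10.863 · 0.8771·0.9311 / [1 − 0.7672]
    = 10.863 · 0.8167 / 0.2328
    = 38.10 m

H_c = 38.10 m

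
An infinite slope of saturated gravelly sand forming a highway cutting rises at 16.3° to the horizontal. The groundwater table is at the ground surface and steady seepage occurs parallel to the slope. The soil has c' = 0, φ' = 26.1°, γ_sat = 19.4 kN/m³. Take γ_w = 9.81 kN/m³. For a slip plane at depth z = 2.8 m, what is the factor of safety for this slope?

With seepage parallel to the slope and the water table at the surface, the effective normal stress on the slip plane uses the buoyant unit weight γ' = γ_sat − γ_w while the driving shear stress uses γ_sat:
FS = [c' + γ' z cos²β tanφ'] / [γ_sat z sinβ cosβ]
(For c' = 0 this reduces to FS = (γ'/γ_sat)·tanφ'/tanβ.)
γ' = 19.4 − 9.81 = 9.59 kN/m³
Numerator = 0.0 + 9.59·2.8·cos²16.3°·tan26.1° = 0.0 + 9.59·2.8·0.9212·0.4899 = 12.118 kPa
Denominator = 19.4·2.8·sin16.3°·cos16.3° = 19.4·2.8·0.2807·0.9598 = 14.633 kPa
FS = 12.118 / 14.633 = 0.828

FS = 0.83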